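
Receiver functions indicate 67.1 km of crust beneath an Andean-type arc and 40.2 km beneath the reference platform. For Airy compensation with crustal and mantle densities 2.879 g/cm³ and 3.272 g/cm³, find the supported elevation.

Excess crust Δ = 67.1 km − 40.2 km = 26.9 km, split between elevation h and root r with h + r = Δ.
Airy balance ρ_c h = (ρ_m − ρ_c) r gives r = h ρ_c/(ρ_m − ρ_c), so h (1 + ρ_c/(ρ_m − ρ_c)) = Δ, i.e. h = Δ (ρ_m − ρ_c)/ρ_m.
h = 26.9 km × 0.393/3.272 = 3.23 km.

3.23 km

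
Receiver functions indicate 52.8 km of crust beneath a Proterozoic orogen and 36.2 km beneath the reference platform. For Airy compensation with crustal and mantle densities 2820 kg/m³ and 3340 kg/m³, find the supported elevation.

2.58 km

Excess crust Δ = 52.8 km − 36.2 km = 16.6 km, split between elevation h and root r with h + r = Δ.
Airy balance ρ_c h = (ρ_m − ρ_c) r gives r = h ρ_c/(ρ_m − ρ_c), so h (1 + ρ_c/(ρ_m − ρ_c)) = Δ, i.e. h = Δ (ρ_m − ρ_c)/ρ_m.
h = 16.6 km × 520/3340 = 2.58 km.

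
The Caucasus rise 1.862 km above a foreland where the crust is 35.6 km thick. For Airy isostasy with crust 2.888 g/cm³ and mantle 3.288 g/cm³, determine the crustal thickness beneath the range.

50.9 km

Root depth r = h ρ_c / (ρ_m − ρ_c) = 1.862 km × 2.888 / 0.4 = 13.44 km.
Total thickness = T + h + r = 35.6 km + 1.862 km + 13.44 km = 50.9 km.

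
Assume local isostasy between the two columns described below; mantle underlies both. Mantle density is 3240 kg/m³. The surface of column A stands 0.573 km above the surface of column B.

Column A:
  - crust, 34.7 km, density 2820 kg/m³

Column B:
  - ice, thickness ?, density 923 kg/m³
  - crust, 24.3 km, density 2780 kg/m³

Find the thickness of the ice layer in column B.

Take the compensation level at the base of the deeper column (depth z_c below the surface of column A) and equate Σ ρ_i t_i down to z_c; mantle fills any gap and the z_c terms cancel.
Column A: 34.7×2820 + (z_c − 34.7)×3240
Column B: 0.573×0 + x×923 + 24.3×2780 + (z_c − 0.573 − 24.3 − x)×3240
The z_c×3240 term appears on both sides and cancels. Collect the known terms of each column as K = Σ(ρt)_known − 3240 × (depth of known layers): K_A = 97854 − 3240×34.7 = −14574; K_B = 67554 − 3240×(0.573 + 24.3) = −13034.52.
Balance: K_A = K_B − x×(3240 − 923), so x = (K_B − K_A)/(3240 − 923) = 1539.48/2317 = 0.664 km.

0.664 km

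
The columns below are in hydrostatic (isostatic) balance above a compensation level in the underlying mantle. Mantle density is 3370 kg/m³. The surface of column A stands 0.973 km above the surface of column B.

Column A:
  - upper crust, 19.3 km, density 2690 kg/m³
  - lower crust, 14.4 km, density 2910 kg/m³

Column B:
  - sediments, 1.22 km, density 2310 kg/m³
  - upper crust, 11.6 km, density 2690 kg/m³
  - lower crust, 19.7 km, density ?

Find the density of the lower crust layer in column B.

3000 kg/m³

Take the compensation level at the base of the deeper column (depth z_c below the surface of column A) and equate Σ ρ_i t_i down to z_c; mantle fills any gap and the z_c terms cancel.
Column A: 19.3×2690 + 14.4×2910 + (z_c − 33.7)×3370
Column B: 0.973×0 + 1.22×2310 + 11.6×2690 + 19.7×ρ + (z_c − 0.973 − 32.52)×3370
The z_c×3370 term appears on both sides and cancels. Collect the known terms of each column as K = Σ(ρt)_known − 3370 × (depth of known layers): K_A = 93821 − 3370×33.7 = −19748; K_B = 34022.2 − 3370×(0.973 + 32.52) = −78849.21.
Balance: K_A = K_B + 19.7×ρ, so ρ = (K_A − K_B)/19.7 = 59101.2/19.7 = 3000 kg/m³.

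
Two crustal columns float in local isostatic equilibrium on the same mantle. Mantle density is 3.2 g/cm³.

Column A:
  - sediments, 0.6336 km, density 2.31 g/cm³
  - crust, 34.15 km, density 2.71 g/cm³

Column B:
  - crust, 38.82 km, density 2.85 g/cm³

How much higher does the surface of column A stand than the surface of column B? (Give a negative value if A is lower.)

For any compensation level in the mantle, the mantle terms cancel and isostasy reduces to e = (Σt_A − Σt_B) − (Σ(ρt)_A − Σ(ρt)_B) / ρ_m.
Σt_A = 34.7836 km; Σt_B = 38.82 km; Σ(ρt)_A = 94.010116; Σ(ρt)_B = 110.637 (in km·g/cm³).
e = (34.7836 − 38.82) − (94.010116 − 110.637) / 3.2 = 1.16 km.

1.16 km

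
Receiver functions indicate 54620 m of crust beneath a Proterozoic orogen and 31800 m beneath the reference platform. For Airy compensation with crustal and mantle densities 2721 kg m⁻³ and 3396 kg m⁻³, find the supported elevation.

Excess crust Δ = 54620 m − 31800 m = 22820 m, split between elevation h and root r with h + r = Δ.
Airy balance ρ_c h = (ρ_m − ρ_c) r gives r = h ρ_c/(ρ_m − ρ_c), so h (1 + ρ_c/(ρ_m − ρ_c)) = Δ, i.e. h = Δ (ρ_m − ρ_c)/ρ_m.
h = 22820 m × 675/3396 = 4540 m.

4540 m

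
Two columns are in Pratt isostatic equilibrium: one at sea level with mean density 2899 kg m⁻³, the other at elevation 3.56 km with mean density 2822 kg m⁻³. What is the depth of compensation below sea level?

ρ_ref D = ρ (D + h) → D (ρ_ref − ρ) = ρ h.
D = ρ h/(ρ_ref − ρ) = 2822 × 3.56 km/(2899 − 2822) = 130 km.

130 km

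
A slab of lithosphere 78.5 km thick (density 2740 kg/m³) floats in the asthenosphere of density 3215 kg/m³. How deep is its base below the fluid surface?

66.9 km

Draft d = t ρ_obj/ρ_fluid = 78.5 km × 2740/3215 = 66.9 km.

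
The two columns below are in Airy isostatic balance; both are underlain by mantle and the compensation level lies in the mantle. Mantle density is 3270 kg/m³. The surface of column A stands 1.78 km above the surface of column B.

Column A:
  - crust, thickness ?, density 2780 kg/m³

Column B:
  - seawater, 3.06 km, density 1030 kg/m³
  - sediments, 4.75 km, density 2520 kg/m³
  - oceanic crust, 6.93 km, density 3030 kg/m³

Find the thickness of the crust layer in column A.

36.5 km

Take the compensation level at the base of the deeper column (depth z_c below the surface of column A) and equate Σ ρ_i t_i down to z_c; mantle fills any gap and the z_c terms cancel.
Column A: x×2780 + (z_c − 0 − x)×3270
Column B: 1.78×0 + 3.06×1030 + 4.75×2520 + 6.93×3030 + (z_c − 1.78 − 14.74)×3270
The z_c×3270 term appears on both sides and cancels. Collect the known terms of each column as K = Σ(ρt)_known − 3270 × (depth of known layers): K_A = 0 − 3270×0 = 0; K_B = 36119.7 − 3270×(1.78 + 14.74) = −17900.7.
Balance: K_A − x×(3270 − 2780) = K_B, so x = (K_A − K_B)/(3270 − 2780) = 17900.7/490 = 36.5 km.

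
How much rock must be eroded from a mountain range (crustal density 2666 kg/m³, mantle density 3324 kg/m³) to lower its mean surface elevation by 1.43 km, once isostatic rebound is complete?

7.22 km

Net drop Δ = e − u = e − e ρ_c/ρ_m = e (ρ_m − ρ_c)/ρ_m.
e = Δ ρ_m/(ρ_m − ρ_c) = 1.43 km × 3324/658 = 7.22 km.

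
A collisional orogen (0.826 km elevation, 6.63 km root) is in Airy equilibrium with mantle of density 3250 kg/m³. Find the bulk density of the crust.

2890 kg/m³

ρ_c h = (ρ_m − ρ_c) r → ρ_c (h + r) = ρ_m r → ρ_c = ρ_m r / (h + r).
ρ_c = 3250 × 6.63 km / (0.826 km + 6.63 km) = 2890 kg/m³.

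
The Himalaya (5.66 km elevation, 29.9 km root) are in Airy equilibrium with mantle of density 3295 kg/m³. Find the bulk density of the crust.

ρ_c h = (ρ_m − ρ_c) r → ρ_c (h + r) = ρ_m r → ρ_c = ρ_m r / (h + r).
ρ_c = 3295 × 29.9 km / (5.66 km + 29.9 km) = 2770 kg/m³.

2770 kg/m³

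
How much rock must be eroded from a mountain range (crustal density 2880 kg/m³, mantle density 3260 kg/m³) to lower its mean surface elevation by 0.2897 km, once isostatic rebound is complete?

Net drop Δ = e − u = e − e ρ_c/ρ_m = e (ρ_m − ρ_c)/ρ_m.
e = Δ ρ_m/(ρ_m − ρ_c) = 0.2897 km × 3260/380 = 2.49 km.

2.49 km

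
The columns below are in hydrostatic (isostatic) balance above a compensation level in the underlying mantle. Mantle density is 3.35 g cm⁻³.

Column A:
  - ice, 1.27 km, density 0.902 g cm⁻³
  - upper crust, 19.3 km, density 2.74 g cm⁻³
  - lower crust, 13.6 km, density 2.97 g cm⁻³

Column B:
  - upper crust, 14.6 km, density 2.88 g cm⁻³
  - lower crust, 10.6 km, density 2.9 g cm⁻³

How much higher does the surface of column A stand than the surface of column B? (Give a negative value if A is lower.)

For any compensation level in the mantle, the mantle terms cancel and isostasy reduces to e = (Σt_A − Σt_B) − (Σ(ρt)_A − Σ(ρt)_B) / ρ_m.
Σt_A = 34.17 km; Σt_B = 25.2 km; Σ(ρt)_A = 94.41954; Σ(ρt)_B = 72.788 (in km·g cm⁻³).
e = (34.17 − 25.2) − (94.41954 − 72.788) / 3.35 = 2.51 km.

2.51 km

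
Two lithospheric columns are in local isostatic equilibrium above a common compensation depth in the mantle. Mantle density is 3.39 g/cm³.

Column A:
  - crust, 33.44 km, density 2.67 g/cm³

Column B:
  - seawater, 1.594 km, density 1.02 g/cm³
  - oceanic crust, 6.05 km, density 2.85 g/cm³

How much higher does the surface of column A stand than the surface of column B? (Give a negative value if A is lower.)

5.02 km

For any compensation level in the mantle, the mantle terms cancel and isostasy reduces to e = (Σt_A − Σt_B) − (Σ(ρt)_A − Σ(ρt)_B) / ρ_m.
Σt_A = 33.44 km; Σt_B = 7.644 km; Σ(ρt)_A = 89.2848; Σ(ρt)_B = 18.86838 (in km·g/cm³).
e = (33.44 − 7.644) − (89.2848 − 18.86838) / 3.39 = 5.02 km.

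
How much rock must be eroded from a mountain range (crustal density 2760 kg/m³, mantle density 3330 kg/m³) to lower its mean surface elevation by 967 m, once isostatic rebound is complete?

5650 m

Net drop Δ = e − u = e − e ρ_c/ρ_m = e (ρ_m − ρ_c)/ρ_m.
e = Δ ρ_m/(ρ_m − ρ_c) = 967 m × 3330/570 = 5650 m.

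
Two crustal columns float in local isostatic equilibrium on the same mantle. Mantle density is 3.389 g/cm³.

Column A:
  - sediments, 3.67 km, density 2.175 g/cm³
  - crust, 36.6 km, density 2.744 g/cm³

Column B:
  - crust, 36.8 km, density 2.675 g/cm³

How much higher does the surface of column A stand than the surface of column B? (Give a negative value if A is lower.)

For any compensation level in the mantle, the mantle terms cancel and isostasy reduces to e = (Σt_A − Σt_B) − (Σ(ρt)_A − Σ(ρt)_B) / ρ_m.
Σt_A = 40.27 km; Σt_B = 36.8 km; Σ(ρt)_A = 108.41265; Σ(ρt)_B = 98.44 (in km·g/cm³).
e = (40.27 − 36.8) − (108.41265 − 98.44) / 3.389 = 0.527 km.

0.527 km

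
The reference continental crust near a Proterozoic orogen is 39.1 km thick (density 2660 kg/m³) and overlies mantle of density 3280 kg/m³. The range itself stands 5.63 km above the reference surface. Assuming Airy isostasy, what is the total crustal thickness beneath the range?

68.9 km

Root depth r = h ρ_c / (ρ_m − ρ_c) = 5.63 km × 2660 / 620 = 24.15 km.
Total thickness = T + h + r = 39.1 km + 5.63 km + 24.15 km = 68.9 km.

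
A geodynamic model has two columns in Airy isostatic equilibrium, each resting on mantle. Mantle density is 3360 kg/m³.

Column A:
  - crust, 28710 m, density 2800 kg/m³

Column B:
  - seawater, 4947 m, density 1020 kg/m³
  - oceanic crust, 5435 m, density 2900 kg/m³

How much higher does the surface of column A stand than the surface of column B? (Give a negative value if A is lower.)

596 m

For any compensation level in the mantle, the mantle terms cancel and isostasy reduces to e = (Σt_A − Σt_B) − (Σ(ρt)_A − Σ(ρt)_B) / ρ_m.
Σt_A = 28710 m; Σt_B = 10382 m; Σ(ρt)_A = 80388000; Σ(ρt)_B = 20807440 (in m·kg/m³).
e = (28710 − 10382) − (80388000 − 20807440) / 3360 = 596 m.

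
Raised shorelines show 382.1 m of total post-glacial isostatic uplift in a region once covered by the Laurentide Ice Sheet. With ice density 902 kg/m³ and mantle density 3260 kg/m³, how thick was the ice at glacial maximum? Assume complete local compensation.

1380 m

u = t ρ_ice/ρ_m → t = u ρ_m/ρ_ice = 382.1 m × 3260/902 = 1380 m.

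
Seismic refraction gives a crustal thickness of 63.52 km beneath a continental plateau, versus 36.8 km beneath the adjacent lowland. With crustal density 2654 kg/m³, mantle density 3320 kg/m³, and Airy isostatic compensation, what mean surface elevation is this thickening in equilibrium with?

5.36 km

Excess crust Δ = 63.52 km − 36.8 km = 26.72 km, split between elevation h and root r with h + r = Δ.
Airy balance ρ_c h = (ρ_m − ρ_c) r gives r = h ρ_c/(ρ_m − ρ_c), so h (1 + ρ_c/(ρ_m − ρ_c)) = Δ, i.e. h = Δ (ρ_m − ρ_c)/ρ_m.
h = 26.72 km × 666/3320 = 5.36 km.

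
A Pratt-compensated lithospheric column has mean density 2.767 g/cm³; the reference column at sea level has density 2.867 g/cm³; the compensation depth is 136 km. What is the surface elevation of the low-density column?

ρ_ref D = ρ (D + h) → h = D (ρ_ref − ρ)/ρ.
h = 136 km × (2.867 − 2.767)/2.767 = 4.92 km.

4.92 km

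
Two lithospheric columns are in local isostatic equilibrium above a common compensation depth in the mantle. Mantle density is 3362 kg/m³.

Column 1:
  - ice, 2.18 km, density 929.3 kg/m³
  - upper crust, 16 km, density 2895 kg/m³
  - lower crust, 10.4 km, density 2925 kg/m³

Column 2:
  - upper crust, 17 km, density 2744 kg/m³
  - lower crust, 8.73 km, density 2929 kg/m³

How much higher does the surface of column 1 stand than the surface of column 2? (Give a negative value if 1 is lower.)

For any compensation level in the mantle, the mantle terms cancel and isostasy reduces to e = (Σt_1 − Σt_2) − (Σ(ρt)_1 − Σ(ρt)_2) / ρ_m.
Σt_1 = 28.58 km; Σt_2 = 25.73 km; Σ(ρt)_1 = 78765.874; Σ(ρt)_2 = 72218.17 (in km·kg/m³).
e = (28.58 − 25.73) − (78765.874 − 72218.17) / 3362 = 0.902 km.

0.902 km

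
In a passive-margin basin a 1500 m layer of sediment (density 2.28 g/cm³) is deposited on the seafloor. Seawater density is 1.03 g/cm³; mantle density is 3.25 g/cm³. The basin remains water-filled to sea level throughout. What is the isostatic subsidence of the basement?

Submarine loading: the sediment displaces seawater, and the subsidence is in turn flooded, so s (ρ_m − ρ_w) = t (ρ_sed − ρ_w).
s = 1500 m × (2.28 − 1.03) / (3.25 − 1.03) = 845 m.

845 m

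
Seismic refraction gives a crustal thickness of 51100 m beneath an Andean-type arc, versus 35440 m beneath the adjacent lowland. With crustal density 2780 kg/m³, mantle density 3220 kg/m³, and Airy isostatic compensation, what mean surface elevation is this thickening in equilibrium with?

2140 m

Excess crust Δ = 51100 m − 35440 m = 15660 m, split between elevation h and root r with h + r = Δ.
Airy balance ρ_c h = (ρ_m − ρ_c) r gives r = h ρ_c/(ρ_m − ρ_c), so h (1 + ρ_c/(ρ_m − ρ_c)) = Δ, i.e. h = Δ (ρ_m − ρ_c)/ρ_m.
h = 15660 m × 440/3220 = 2140 m.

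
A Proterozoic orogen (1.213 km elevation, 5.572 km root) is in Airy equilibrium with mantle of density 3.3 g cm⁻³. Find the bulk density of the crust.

2.71 g cm⁻³

ρ_c h = (ρ_m − ρ_c) r → ρ_c (h + r) = ρ_m r → ρ_c = ρ_m r / (h + r).
ρ_c = 3.3 × 5.572 km / (1.213 km + 5.572 km) = 2.71 g cm⁻³.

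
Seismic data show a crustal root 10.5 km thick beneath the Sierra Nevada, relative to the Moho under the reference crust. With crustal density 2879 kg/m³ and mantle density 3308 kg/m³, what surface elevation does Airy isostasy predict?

1.56 km

Balancing pressure at the compensation depth: ρ_c h = (ρ_m − ρ_c) r.
h = r (ρ_m − ρ_c) / ρ_c = 10.5 km × (3308 − 2879) / 2879 = 1.56 km.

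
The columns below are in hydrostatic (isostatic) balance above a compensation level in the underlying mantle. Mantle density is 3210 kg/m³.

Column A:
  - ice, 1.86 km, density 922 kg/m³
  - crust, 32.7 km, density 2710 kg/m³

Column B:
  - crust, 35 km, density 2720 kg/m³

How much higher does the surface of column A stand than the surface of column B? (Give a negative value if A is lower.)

For any compensation level in the mantle, the mantle terms cancel and isostasy reduces to e = (Σt_A − Σt_B) − (Σ(ρt)_A − Σ(ρt)_B) / ρ_m.
Σt_A = 34.56 km; Σt_B = 35 km; Σ(ρt)_A = 90331.92; Σ(ρt)_B = 95200 (in km·kg/m³).
e = (34.56 − 35) − (90331.92 − 95200) / 3210 = 1.08 km.

1.08 km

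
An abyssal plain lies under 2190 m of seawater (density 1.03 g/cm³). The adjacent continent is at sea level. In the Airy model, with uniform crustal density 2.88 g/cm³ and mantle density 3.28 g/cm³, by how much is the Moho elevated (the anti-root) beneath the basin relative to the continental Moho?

Isostatic balance requires: replacing crust with seawater at the top is compensated by replacing crust with mantle at the base: d (ρ_c − ρ_w) = a (ρ_m − ρ_c).
a = d (ρ_c − ρ_w)/(ρ_m − ρ_c) = 2190 m × 1.85/0.4 = 10100 m.

10100 m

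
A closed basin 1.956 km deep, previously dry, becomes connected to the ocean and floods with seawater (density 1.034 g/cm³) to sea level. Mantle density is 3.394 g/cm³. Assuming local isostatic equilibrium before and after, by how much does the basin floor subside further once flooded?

0.857 km

After flooding the water column is d + s deep. Its weight must equal the weight of mantle displaced by the extra subsidence s: (d + s) ρ_w = s ρ_m.
s = d ρ_w / (ρ_m − ρ_w) = 1.956 km × 1.034/(3.394 − 1.034) = 0.857 km.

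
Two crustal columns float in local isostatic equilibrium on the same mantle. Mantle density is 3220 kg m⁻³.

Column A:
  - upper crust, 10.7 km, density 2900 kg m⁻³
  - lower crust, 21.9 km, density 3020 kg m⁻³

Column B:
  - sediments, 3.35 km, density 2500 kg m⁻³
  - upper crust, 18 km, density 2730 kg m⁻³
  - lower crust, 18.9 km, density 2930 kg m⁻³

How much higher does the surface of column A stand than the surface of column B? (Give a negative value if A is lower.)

−2.77 km

For any compensation level in the mantle, the mantle terms cancel and isostasy reduces to e = (Σt_A − Σt_B) − (Σ(ρt)_A − Σ(ρt)_B) / ρ_m.
Σt_A = 32.6 km; Σt_B = 40.25 km; Σ(ρt)_A = 97168; Σ(ρt)_B = 112892 (in km·kg m⁻³).
e = (32.6 − 40.25) − (97168 − 112892) / 3220 = −2.77 km.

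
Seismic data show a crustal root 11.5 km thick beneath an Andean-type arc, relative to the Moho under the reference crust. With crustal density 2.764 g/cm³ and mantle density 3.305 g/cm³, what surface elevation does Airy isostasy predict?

By Archimedes' principle applied to the lithosphere: ρ_c h = (ρ_m − ρ_c) r.
h = r (ρ_m − ρ_c) / ρ_c = 11.5 km × (3.305 − 2.764) / 2.764 = 2.25 km.

2.25 km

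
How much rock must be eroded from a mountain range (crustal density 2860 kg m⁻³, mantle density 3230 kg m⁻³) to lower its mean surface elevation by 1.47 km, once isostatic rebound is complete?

Net drop Δ = e − u = e − e ρ_c/ρ_m = e (ρ_m − ρ_c)/ρ_m.
e = Δ ρ_m/(ρ_m − ρ_c) = 1.47 km × 3230/370 = 12.8 km.

12.8 km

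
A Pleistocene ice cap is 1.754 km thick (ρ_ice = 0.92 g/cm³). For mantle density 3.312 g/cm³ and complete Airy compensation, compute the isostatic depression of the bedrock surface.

Equating mass per unit area of the two columns: the ice load ρ_ice t is balanced by mantle displaced below, ρ_m s.
s = t ρ_ice / ρ_m = 1.754 km × 0.92/3.312 = 0.487 km.

0.487 km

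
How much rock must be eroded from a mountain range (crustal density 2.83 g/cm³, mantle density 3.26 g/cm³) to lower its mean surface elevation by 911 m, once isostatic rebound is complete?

6910 m

Net drop Δ = e − u = e − e ρ_c/ρ_m = e (ρ_m − ρ_c)/ρ_m.
e = Δ ρ_m/(ρ_m − ρ_c) = 911 m × 3.26/0.43 = 6910 m.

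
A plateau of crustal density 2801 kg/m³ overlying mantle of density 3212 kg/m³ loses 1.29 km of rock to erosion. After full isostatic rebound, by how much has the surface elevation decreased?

Rebound u = e ρ_c/ρ_m = 1.29 km × 2801/3212 = 1.125 km.
Net surface drop = e − u = 1.29 km − 1.125 km = e (ρ_m − ρ_c)/ρ_m = 0.165 km.

0.165 km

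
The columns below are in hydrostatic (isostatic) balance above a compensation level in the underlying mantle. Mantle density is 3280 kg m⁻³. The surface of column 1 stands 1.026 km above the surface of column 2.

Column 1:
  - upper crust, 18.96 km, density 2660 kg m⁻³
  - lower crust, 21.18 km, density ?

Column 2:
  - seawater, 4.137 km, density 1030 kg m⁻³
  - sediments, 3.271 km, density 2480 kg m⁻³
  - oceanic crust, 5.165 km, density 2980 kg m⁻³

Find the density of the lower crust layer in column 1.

3040 kg m⁻³

Take the compensation level at the base of the deeper column (depth z_c below the surface of column 1) and equate Σ ρ_i t_i down to z_c; mantle fills any gap and the z_c terms cancel.
Column 1: 18.96×2660 + 21.18×ρ + (z_c − 40.14)×3280
Column 2: 1.026×0 + 4.137×1030 + 3.271×2480 + 5.165×2980 + (z_c − 1.026 − 12.573)×3280
The z_c×3280 term appears on both sides and cancels. Collect the known terms of each column as K = Σ(ρt)_known − 3280 × (depth of known layers): K_1 = 50433.6 − 3280×40.14 = −81225.6; K_2 = 27764.89 − 3280×(1.026 + 12.573) = −16839.83.
Balance: K_1 + 21.18×ρ = K_2, so ρ = (K_2 − K_1)/21.18 = 64385.8/21.18 = 3040 kg m⁻³.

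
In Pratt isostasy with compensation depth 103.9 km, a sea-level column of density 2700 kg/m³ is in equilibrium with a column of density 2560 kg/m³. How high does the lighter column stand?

5.68 km

ρ_ref D = ρ (D + h) → h = D (ρ_ref − ρ)/ρ.
h = 103.9 km × (2700 − 2560)/2560 = 5.68 km.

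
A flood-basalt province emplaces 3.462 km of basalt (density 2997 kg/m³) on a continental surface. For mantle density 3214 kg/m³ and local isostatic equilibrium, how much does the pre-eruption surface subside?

3.23 km

Subaerial loading: s = t ρ_load / ρ_m.
s = 3.462 km × 2997/3214 = 3.23 km.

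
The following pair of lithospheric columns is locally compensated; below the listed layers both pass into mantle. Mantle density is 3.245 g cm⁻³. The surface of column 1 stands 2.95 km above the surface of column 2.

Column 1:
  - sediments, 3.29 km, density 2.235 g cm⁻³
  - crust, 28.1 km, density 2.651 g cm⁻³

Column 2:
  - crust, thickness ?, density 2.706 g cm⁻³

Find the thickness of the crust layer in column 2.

Take the compensation level at the base of the deeper column (depth z_c below the surface of column 1) and equate Σ ρ_i t_i down to z_c; mantle fills any gap and the z_c terms cancel.
Column 1: 3.29×2.235 + 28.1×2.651 + (z_c − 31.39)×3.245
Column 2: 2.95×0 + x×2.706 + (z_c − 2.95 − 0 − x)×3.245
The z_c×3.245 term appears on both sides and cancels. Collect the known terms of each column as K = Σ(ρt)_known − 3.245 × (depth of known layers): K_1 = 81.84625 − 3.245×31.39 = −20.0143; K_2 = 0 − 3.245×(2.95 + 0) = −9.57275.
Balance: K_1 = K_2 − x×(3.245 − 2.706), so x = (K_2 − K_1)/(3.245 − 2.706) = 10.4415/0.539 = 19.4 km.

19.4 km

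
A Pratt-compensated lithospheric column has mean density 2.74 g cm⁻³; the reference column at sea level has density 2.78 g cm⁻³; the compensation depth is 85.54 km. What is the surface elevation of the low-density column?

ρ_ref D = ρ (D + h) → h = D (ρ_ref − ρ)/ρ.
h = 85.54 km × (2.78 − 2.74)/2.74 = 1.25 km.

1.25 km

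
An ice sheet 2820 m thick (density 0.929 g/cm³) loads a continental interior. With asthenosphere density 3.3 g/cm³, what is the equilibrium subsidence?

Balancing pressure at the compensation depth: the ice load ρ_ice t is balanced by mantle displaced below, ρ_m s.
s = t ρ_ice / ρ_m = 2820 m × 0.929/3.3 = 794 m.

794 m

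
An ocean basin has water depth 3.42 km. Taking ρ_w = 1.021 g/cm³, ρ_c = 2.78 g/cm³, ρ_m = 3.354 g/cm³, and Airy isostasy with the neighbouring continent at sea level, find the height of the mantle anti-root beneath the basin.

10.5 km

For local isostatic compensation: replacing crust with seawater at the top is compensated by replacing crust with mantle at the base: d (ρ_c − ρ_w) = a (ρ_m − ρ_c).
a = d (ρ_c − ρ_w)/(ρ_m − ρ_c) = 3.42 km × 1.759/0.574 = 10.5 km.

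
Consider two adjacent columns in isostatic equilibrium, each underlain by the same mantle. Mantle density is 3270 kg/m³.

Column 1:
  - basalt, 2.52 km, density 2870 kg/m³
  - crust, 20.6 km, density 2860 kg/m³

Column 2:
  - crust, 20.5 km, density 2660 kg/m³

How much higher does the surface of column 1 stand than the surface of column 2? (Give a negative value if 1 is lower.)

For any compensation level in the mantle, the mantle terms cancel and isostasy reduces to e = (Σt_1 − Σt_2) − (Σ(ρt)_1 − Σ(ρt)_2) / ρ_m.
Σt_1 = 23.12 km; Σt_2 = 20.5 km; Σ(ρt)_1 = 66148.4; Σ(ρt)_2 = 54530 (in km·kg/m³).
e = (23.12 − 20.5) − (66148.4 − 54530) / 3270 = −0.933 km.

−0.933 km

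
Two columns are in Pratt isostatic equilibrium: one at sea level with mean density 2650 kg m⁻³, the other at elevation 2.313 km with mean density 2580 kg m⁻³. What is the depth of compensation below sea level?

85.3 km

ρ_ref D = ρ (D + h) → D (ρ_ref − ρ) = ρ h.
D = ρ h/(ρ_ref − ρ) = 2580 × 2.313 km/(2650 − 2580) = 85.3 km.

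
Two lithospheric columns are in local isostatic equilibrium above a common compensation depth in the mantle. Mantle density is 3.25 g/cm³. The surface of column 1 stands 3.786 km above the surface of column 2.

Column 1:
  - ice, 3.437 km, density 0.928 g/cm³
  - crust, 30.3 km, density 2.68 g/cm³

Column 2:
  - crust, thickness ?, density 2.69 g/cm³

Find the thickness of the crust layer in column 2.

Take the compensation level at the base of the deeper column (depth z_c below the surface of column 1) and equate Σ ρ_i t_i down to z_c; mantle fills any gap and the z_c terms cancel.
Column 1: 3.437×0.928 + 30.3×2.68 + (z_c − 33.737)×3.25
Column 2: 3.786×0 + x×2.69 + (z_c − 3.786 − 0 − x)×3.25
The z_c×3.25 term appears on both sides and cancels. Collect the known terms of each column as K = Σ(ρt)_known − 3.25 × (depth of known layers): K_1 = 84.393536 − 3.25×33.737 = −25.251714; K_2 = 0 − 3.25×(3.786 + 0) = −12.3045.
Balance: K_1 = K_2 − x×(3.25 − 2.69), so x = (K_2 − K_1)/(3.25 − 2.69) = 12.9472/0.56 = 23.1 km.

23.1 km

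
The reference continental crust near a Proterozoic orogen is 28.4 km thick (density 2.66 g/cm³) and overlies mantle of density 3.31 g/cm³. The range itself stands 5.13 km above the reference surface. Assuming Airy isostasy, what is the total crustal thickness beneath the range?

54.5 km

Root depth r = h ρ_c / (ρ_m − ρ_c) = 5.13 km × 2.66 / 0.65 = 20.99 km.
Total thickness = T + h + r = 28.4 km + 5.13 km + 20.99 km = 54.5 km.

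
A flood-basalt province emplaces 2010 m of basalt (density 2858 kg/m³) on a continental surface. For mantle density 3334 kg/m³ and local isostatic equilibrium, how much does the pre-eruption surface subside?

1720 m

Subaerial loading: s = t ρ_load / ρ_m.
s = 2010 m × 2858/3334 = 1720 m.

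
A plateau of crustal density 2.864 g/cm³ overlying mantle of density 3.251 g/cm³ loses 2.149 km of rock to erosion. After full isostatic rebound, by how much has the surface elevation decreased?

Rebound u = e ρ_c/ρ_m = 2.149 km × 2.864/3.251 = 1.893 km.
Net surface drop = e − u = 2.149 km − 1.893 km = e (ρ_m − ρ_c)/ρ_m = 0.256 km.

0.256 km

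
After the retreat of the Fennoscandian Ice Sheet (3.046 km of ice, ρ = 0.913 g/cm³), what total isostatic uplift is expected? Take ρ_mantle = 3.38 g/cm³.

0.823 km

Removing the load lets mantle flow back in; uplift u satisfies ρ_ice t = ρ_m u.
u = t ρ_ice/ρ_m = 3.046 km × 0.913/3.38 = 0.823 km.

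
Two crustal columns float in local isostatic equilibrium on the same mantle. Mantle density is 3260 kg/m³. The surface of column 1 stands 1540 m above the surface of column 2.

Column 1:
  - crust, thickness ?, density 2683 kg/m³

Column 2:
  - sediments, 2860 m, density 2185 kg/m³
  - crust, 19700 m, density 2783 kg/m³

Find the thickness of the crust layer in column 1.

30300 m

Take the compensation level at the base of the deeper column (depth z_c below the surface of column 1) and equate Σ ρ_i t_i down to z_c; mantle fills any gap and the z_c terms cancel.
Column 1: x×2683 + (z_c − 0 − x)×3260
Column 2: 1540×0 + 2860×2185 + 19700×2783 + (z_c − 1540 − 22560)×3260
The z_c×3260 term appears on both sides and cancels. Collect the known terms of each column as K = Σ(ρt)_known − 3260 × (depth of known layers): K_1 = 0 − 3260×0 = 0; K_2 = 61074200 − 3260×(1540 + 22560) = −17491800.
Balance: K_1 − x×(3260 − 2683) = K_2, so x = (K_1 − K_2)/(3260 − 2683) = 17491800/577 = 30300 m.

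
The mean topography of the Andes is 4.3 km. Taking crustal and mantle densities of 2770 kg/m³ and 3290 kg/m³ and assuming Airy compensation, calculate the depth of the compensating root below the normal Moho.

Equating mass per unit area of the two columns: the weight of the topography is balanced by the buoyancy of the root, ρ_c h = (ρ_m − ρ_c) r.
r = h · ρ_c / (ρ_m − ρ_c) = 4.3 km × 2770 / (3290 − 2770) = 22.9 km.

22.9 km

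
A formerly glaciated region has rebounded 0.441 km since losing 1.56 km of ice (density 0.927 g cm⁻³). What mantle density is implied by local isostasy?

3.28 g cm⁻³

ρ_m = ρ_ice t / u = 0.927 × 1.56 km/0.441 km = 3.28 g cm⁻³.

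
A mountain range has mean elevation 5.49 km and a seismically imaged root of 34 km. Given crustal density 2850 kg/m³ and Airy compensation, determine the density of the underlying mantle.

Airy balance: ρ_c h = (ρ_m − ρ_c) r → ρ_m = ρ_c (1 + h/r).
ρ_m = 2850 × (1 + 5.49 km/34 km) = 3310 kg/m³.

3310 kg/m³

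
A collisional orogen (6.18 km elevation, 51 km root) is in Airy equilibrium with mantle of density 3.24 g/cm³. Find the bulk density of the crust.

2.89 g/cm³

ρ_c h = (ρ_m − ρ_c) r → ρ_c (h + r) = ρ_m r → ρ_c = ρ_m r / (h + r).
ρ_c = 3.24 × 51 km / (6.18 km + 51 km) = 2.89 g/cm³.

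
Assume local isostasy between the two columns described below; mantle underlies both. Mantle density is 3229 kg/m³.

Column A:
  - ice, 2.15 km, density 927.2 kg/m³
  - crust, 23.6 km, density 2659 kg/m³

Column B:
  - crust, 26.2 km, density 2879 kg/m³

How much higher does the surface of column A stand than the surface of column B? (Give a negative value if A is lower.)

2.86 km

For any compensation level in the mantle, the mantle terms cancel and isostasy reduces to e = (Σt_A − Σt_B) − (Σ(ρt)_A − Σ(ρt)_B) / ρ_m.
Σt_A = 25.75 km; Σt_B = 26.2 km; Σ(ρt)_A = 64745.88; Σ(ρt)_B = 75429.8 (in km·kg/m³).
e = (25.75 − 26.2) − (64745.88 − 75429.8) / 3229 = 2.86 km.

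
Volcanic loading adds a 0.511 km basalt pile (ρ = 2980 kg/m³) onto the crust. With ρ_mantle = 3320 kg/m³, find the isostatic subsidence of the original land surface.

Subaerial loading: s = t ρ_load / ρ_m.
s = 0.511 km × 2980/3320 = 0.459 km.

0.459 km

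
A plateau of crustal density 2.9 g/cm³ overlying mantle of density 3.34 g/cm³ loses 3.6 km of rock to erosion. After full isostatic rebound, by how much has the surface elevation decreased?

Rebound u = e ρ_c/ρ_m = 3.6 km × 2.9/3.34 = 3.126 km.
Net surface drop = e − u = 3.6 km − 3.126 km = e (ρ_m − ρ_c)/ρ_m = 0.474 km.

0.474 km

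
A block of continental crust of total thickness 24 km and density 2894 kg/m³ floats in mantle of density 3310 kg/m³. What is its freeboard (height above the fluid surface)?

3.02 km

Floating equilibrium: submerged depth d = t ρ_obj/ρ_fluid = 24 km × 2894/3310 = 20.98 km.
Freeboard = t − d = 24 km − 20.98 km = 3.02 km.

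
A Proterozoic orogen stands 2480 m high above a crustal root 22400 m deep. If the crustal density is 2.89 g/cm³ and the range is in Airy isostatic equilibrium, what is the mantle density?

Airy balance: ρ_c h = (ρ_m − ρ_c) r → ρ_m = ρ_c (1 + h/r).
ρ_m = 2.89 × (1 + 2480 m/22400 m) = 3.21 g/cm³.

3.21 g/cm³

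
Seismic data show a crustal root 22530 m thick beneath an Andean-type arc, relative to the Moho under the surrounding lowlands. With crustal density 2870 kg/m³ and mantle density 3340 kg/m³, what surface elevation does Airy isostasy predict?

In Airy isostatic equilibrium: ρ_c h = (ρ_m − ρ_c) r.
h = r (ρ_m − ρ_c) / ρ_c = 22530 m × (3340 − 2870) / 2870 = 3690 m.

3690 m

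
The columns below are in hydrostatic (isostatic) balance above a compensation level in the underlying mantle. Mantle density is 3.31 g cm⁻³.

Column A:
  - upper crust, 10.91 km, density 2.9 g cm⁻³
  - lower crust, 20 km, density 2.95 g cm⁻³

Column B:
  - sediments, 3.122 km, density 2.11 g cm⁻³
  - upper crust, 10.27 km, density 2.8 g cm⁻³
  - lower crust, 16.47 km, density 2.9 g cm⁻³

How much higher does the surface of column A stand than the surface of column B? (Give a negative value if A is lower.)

−1.23 km

For any compensation level in the mantle, the mantle terms cancel and isostasy reduces to e = (Σt_A − Σt_B) − (Σ(ρt)_A − Σ(ρt)_B) / ρ_m.
Σt_A = 30.91 km; Σt_B = 29.862 km; Σ(ρt)_A = 90.639; Σ(ρt)_B = 83.10642 (in km·g cm⁻³).
e = (30.91 − 29.862) − (90.639 − 83.10642) / 3.31 = −1.23 km.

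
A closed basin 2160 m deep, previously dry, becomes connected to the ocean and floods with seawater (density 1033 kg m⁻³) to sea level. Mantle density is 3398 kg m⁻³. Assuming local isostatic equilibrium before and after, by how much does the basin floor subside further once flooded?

943 m

After flooding the water column is d + s deep. Its weight must equal the weight of mantle displaced by the extra subsidence s: (d + s) ρ_w = s ρ_m.
s = d ρ_w / (ρ_m − ρ_w) = 2160 m × 1033/(3398 − 1033) = 943 m.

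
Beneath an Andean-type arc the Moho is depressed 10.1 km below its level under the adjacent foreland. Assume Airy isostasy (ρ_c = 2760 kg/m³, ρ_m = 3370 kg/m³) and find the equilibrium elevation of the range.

In Airy isostatic equilibrium: ρ_c h = (ρ_m − ρ_c) r.
h = r (ρ_m − ρ_c) / ρ_c = 10.1 km × (3370 − 2760) / 2760 = 2.23 km.

2.23 km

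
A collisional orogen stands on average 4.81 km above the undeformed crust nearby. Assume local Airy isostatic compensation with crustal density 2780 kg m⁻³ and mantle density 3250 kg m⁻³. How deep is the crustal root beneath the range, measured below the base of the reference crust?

28.5 km

In Airy isostatic equilibrium: the weight of the topography is balanced by the buoyancy of the root, ρ_c h = (ρ_m − ρ_c) r.
r = h · ρ_c / (ρ_m − ρ_c) = 4.81 km × 2780 / (3250 − 2780) = 28.5 km.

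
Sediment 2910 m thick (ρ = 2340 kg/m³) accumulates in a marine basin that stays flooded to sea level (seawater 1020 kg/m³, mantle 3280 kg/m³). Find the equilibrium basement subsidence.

1700 m

Submarine loading: the sediment displaces seawater, and the subsidence is in turn flooded, so s (ρ_m − ρ_w) = t (ρ_sed − ρ_w).
s = 2910 m × (2340 − 1020) / (3280 − 1020) = 1700 m.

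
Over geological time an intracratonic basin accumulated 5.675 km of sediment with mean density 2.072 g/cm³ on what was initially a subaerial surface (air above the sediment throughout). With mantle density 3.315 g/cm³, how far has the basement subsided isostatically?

Subaerial load: s = t ρ_sed / ρ_m = 5.675 km × 2.072/3.315 = 3.55 km.

3.55 km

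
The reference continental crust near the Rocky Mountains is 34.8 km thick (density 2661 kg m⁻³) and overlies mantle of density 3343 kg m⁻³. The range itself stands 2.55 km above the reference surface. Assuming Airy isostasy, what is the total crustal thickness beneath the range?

47.3 km

Root depth r = h ρ_c / (ρ_m − ρ_c) = 2.55 km × 2661 / 682 = 9.949 km.
Total thickness = T + h + r = 34.8 km + 2.55 km + 9.949 km = 47.3 km.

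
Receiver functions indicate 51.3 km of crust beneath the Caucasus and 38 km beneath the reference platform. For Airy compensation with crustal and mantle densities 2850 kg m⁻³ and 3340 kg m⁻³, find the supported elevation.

Excess crust Δ = 51.3 km − 38 km = 13.3 km, split between elevation h and root r with h + r = Δ.
Airy balance ρ_c h = (ρ_m − ρ_c) r gives r = h ρ_c/(ρ_m − ρ_c), so h (1 + ρ_c/(ρ_m − ρ_c)) = Δ, i.e. h = Δ (ρ_m − ρ_c)/ρ_m.
h = 13.3 km × 490/3340 = 1.95 km.

1.95 km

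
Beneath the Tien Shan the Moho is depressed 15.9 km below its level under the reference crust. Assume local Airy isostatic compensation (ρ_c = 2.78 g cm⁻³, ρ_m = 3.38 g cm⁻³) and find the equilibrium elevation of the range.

3.43 km

In Airy isostatic equilibrium: ρ_c h = (ρ_m − ρ_c) r.
h = r (ρ_m − ρ_c) / ρ_c = 15.9 km × (3.38 − 2.78) / 2.78 = 3.43 km.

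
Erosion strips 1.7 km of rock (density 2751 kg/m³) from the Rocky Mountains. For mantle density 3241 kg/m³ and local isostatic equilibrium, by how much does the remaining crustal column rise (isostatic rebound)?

Unloading: uplift u = e ρ_c/ρ_m = 1.7 km × 2751/3241 = 1.44 km.

1.44 km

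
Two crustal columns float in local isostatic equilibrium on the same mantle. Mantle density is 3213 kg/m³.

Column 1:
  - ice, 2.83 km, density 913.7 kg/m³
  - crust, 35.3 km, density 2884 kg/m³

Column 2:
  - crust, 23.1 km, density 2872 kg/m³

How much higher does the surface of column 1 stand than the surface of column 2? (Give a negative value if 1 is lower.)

3.19 km

For any compensation level in the mantle, the mantle terms cancel and isostasy reduces to e = (Σt_1 − Σt_2) − (Σ(ρt)_1 − Σ(ρt)_2) / ρ_m.
Σt_1 = 38.13 km; Σt_2 = 23.1 km; Σ(ρt)_1 = 104390.971; Σ(ρt)_2 = 66343.2 (in km·kg/m³).
e = (38.13 − 23.1) − (104390.971 − 66343.2) / 3213 = 3.19 km.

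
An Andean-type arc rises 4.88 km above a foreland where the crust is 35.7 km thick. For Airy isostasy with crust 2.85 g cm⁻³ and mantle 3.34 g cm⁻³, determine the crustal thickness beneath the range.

Root depth r = h ρ_c / (ρ_m − ρ_c) = 4.88 km × 2.85 / 0.49 = 28.38 km.
Total thickness = T + h + r = 35.7 km + 4.88 km + 28.38 km = 69 km.

69 km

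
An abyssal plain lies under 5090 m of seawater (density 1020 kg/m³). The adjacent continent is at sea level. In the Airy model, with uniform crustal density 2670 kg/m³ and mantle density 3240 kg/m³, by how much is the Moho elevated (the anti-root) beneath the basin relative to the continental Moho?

Isostatic balance requires: replacing crust with seawater at the top is compensated by replacing crust with mantle at the base: d (ρ_c − ρ_w) = a (ρ_m − ρ_c).
a = d (ρ_c − ρ_w)/(ρ_m − ρ_c) = 5090 m × 1650/570 = 14700 m.

14700 m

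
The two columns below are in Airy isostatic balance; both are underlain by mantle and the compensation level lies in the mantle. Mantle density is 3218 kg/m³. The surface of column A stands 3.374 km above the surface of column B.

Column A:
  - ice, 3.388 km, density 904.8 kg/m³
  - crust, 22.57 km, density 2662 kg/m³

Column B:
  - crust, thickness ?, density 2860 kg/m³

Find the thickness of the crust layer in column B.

26.6 km

Take the compensation level at the base of the deeper column (depth z_c below the surface of column A) and equate Σ ρ_i t_i down to z_c; mantle fills any gap and the z_c terms cancel.
Column A: 3.388×904.8 + 22.57×2662 + (z_c − 25.958)×3218
Column B: 3.374×0 + x×2860 + (z_c − 3.374 − 0 − x)×3218
The z_c×3218 term appears on both sides and cancels. Collect the known terms of each column as K = Σ(ρt)_known − 3218 × (depth of known layers): K_A = 63146.8024 − 3218×25.958 = −20386.0416; K_B = 0 − 3218×(3.374 + 0) = −10857.532.
Balance: K_A = K_B − x×(3218 − 2860), so x = (K_B − K_A)/(3218 − 2860) = 9528.51/358 = 26.6 km.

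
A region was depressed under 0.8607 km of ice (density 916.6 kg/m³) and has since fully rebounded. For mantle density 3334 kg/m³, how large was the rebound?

Removing the load lets mantle flow back in; uplift u satisfies ρ_ice t = ρ_m u.
u = t ρ_ice/ρ_m = 0.8607 km × 916.6/3334 = 0.237 km.

0.237 km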